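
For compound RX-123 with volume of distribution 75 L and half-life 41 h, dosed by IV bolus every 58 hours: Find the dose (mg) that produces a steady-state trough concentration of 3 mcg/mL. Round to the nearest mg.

τ/t½ = 58/41 ≈ 1.4146, so f = (1/2)^(58/41) ≈ 0.375105.
Cmin,ss = (D/Vd)·f/(1−f), so D = Cmin,ss·Vd·(1−f)/f.
D = 3 × 75 × (1−f)/f ≈ 3 × 75 × 1.66592 ≈ 374.83 mg.

375 mg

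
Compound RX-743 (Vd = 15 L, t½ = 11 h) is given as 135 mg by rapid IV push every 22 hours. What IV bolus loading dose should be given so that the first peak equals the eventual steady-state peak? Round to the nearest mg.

180 mg

f = (1/2)^(22/11) ≈ 0.250000; accumulation ratio R = 1/(1−f) ≈ 1.33333.
Loading dose to hit Cmax,ss on first dose: D_load = D_maint·R ≈ 135 × 1.33333 ≈ 180.00 mg.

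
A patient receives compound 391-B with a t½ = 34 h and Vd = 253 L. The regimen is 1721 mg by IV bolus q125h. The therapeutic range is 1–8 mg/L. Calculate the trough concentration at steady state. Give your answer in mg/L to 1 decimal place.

τ/t½ = 125/34 ≈ 3.6765, so fraction remaining f = (1/2)^(125/34) ≈ 0.0782.
Each bolus raises the concentration by D/Vd = 1721/253 ≈ 6.802 mg/L.
Steady-state trough Cmin,ss = C₀·f/(1−f) ≈ 6.802 × 0.0782/0.9218 ≈ 0.577 mg/L.
Trough 0.6 mg/L vs MEC 1 mg/L: subtherapeutic.

0.6 mg/L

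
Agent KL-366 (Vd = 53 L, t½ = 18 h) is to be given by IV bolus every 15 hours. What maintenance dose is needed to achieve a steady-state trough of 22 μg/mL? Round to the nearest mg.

912 mg

τ/t½ = 15/18 ≈ 0.83333, so f = (1/2)^(15/18) ≈ 0.561231.
Cmin,ss = (D/Vd)·f/(1−f), so D = Cmin,ss·Vd·(1−f)/f.
D = 22 × 53 × (1−f)/f ≈ 22 × 53 × 0.78180 ≈ 911.58 mg.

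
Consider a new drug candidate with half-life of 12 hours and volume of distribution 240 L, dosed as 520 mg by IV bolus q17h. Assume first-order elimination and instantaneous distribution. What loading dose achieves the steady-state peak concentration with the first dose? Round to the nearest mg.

831 mg

f = (1/2)^(17/12) ≈ 0.374577; accumulation ratio R = 1/(1−f) ≈ 1.59892.
Loading dose to hit Cmax,ss on first dose: D_load = D_maint·R ≈ 520 × 1.59892 ≈ 831.44 mg.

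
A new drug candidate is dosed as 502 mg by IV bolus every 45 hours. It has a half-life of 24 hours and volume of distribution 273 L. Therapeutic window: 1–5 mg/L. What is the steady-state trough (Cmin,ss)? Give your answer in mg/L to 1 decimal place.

k = ln2/t½ = ln2/24 ≈ 0.028881 h⁻¹; fraction remaining f = e^(−kτ) = e^(−0.028881×45) ≈ 0.2726.
Accumulation ratio R = 1/(1 − f) ≈ 1/0.7274 ≈ 1.3748.
Single-dose peak C₀ = D/Vd = 502/273 ≈ 1.839 mg/L.
Steady-state peak Cmax,ss = C₀·R ≈ 1.839 × 1.3748 ≈ 2.528 mg/L.
One interval later, Cmin,ss = Cmax,ss·e^(−kτ) ≈ 2.528 × 0.2726 ≈ 0.689 mg/L.
Trough 0.7 mg/L vs MEC 1 mg/L: subtherapeutic.

0.7 mg/L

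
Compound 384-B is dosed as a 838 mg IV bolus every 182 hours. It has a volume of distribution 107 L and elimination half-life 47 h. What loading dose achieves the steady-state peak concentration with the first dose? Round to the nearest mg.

899 mg

f = (1/2)^(182/47) ≈ 0.068282; accumulation ratio R = 1/(1−f) ≈ 1.07329.
Loading dose to hit Cmax,ss on first dose: D_load = D_maint·R ≈ 838 × 1.07329 ≈ 899.42 mg.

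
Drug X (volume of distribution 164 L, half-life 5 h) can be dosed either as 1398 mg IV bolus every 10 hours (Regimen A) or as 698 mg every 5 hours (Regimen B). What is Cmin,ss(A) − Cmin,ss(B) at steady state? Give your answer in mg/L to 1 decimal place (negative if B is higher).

Regimen A: f = (1/2)^(10/5) ≈ 0.2500; Cmin,ss = (1398/164)·f/(1−f) ≈ 2.841 mg/L.
Regimen B: f = (1/2)^(5/5) ≈ 0.5000; Cmin,ss = (698/164)·f/(1−f) ≈ 4.256 mg/L.
Difference ≈ 2.841 − 4.256 ≈ -1.415 mg/L.

-1.4 mg/L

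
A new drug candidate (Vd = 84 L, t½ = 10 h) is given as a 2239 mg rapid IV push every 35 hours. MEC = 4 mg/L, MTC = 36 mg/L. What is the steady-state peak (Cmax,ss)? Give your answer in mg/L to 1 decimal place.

29.2 mg/L

k = ln2/t½ = ln2/10 ≈ 0.069315 h⁻¹; fraction remaining f = e^(−kτ) = e^(−0.069315×35) ≈ 0.0884.
At steady state, accumulation factor R = 1/(1 − e^(−kτ)) ≈ 1.0970.
Single-dose peak C₀ = D/Vd = 2239/84 ≈ 26.655 mg/L.
Cmax,ss = C₀/(1 − f) ≈ 26.655/0.9116 ≈ 29.240 mg/L.
Peak 29.2 mg/L vs MTC 36 mg/L: below toxic threshold.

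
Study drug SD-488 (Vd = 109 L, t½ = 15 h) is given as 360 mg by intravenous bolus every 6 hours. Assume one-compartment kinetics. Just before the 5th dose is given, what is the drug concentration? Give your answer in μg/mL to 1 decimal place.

f = (1/2)^(τ/t½) = (1/2)^(6/15) ≈ 0.7579.
C₀ = D/Vd = 360/109 ≈ 3.303 μg/mL.
Before the 5th dose, 4 doses have been given. Superposition: Cmin = C₀·(f + f² + … + f^4).
≈ 3.303 × (0.7579 + 0.5744 + 0.4353 + 0.3299) ≈ 3.303 × 2.0975 ≈ 6.928 μg/mL.

6.9 μg/mL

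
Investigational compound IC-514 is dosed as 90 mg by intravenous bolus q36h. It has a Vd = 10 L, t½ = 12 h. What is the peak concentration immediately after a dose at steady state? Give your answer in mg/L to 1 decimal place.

10.3 mg/L

The dosing interval is 3 half-lives, so f = 2^(−3) = 0.125.
Accumulation ratio R = 1/(1 − f) = 1/0.875 = 8/7.
Single-dose peak C₀ = D/Vd = 90/10 = 9 mg/L.
Steady-state peak Cmax,ss = C₀·R = 9 × 8/7 ≈ 10.286 mg/L.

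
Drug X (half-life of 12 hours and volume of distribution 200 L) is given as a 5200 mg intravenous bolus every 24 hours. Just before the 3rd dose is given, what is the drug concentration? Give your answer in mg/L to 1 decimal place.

f = (1/2)^(τ/t½) = (1/2)^(24/12) ≈ 0.2500.
C₀ = D/Vd = 5200/200 ≈ 26.000 mg/L.
Before the 3rd dose, 2 doses have been given. Superposition: Cmin = C₀·(f + f²).
≈ 26.000 × (0.2500 + 0.0625) ≈ 26.000 × 0.3125 ≈ 8.125 mg/L.

8.1 mg/L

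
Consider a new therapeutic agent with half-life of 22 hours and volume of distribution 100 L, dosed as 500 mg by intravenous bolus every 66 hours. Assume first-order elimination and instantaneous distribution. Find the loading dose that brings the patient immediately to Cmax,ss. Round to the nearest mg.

f = (1/2)^(66/22) ≈ 0.125000; accumulation ratio R = 1/(1−f) ≈ 1.14286.
Loading dose to hit Cmax,ss on first dose: D_load = D_maint·R ≈ 500 × 1.14286 ≈ 571.43 mg.

571 mg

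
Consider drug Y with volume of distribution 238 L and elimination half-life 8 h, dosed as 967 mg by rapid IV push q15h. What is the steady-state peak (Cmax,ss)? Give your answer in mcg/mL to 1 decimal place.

5.6 mcg/mL

k = ln2/t½ = ln2/8 ≈ 0.086643 h⁻¹; fraction remaining f = e^(−kτ) = e^(−0.086643×15) ≈ 0.2726.
Accumulation ratio R = 1/(1 − f) ≈ 1/0.7274 ≈ 1.3748.
Single-dose peak C₀ = D/Vd = 967/238 ≈ 4.063 mcg/mL.
Steady-state peak Cmax,ss = C₀·R ≈ 4.063 × 1.3748 ≈ 5.586 mcg/mL.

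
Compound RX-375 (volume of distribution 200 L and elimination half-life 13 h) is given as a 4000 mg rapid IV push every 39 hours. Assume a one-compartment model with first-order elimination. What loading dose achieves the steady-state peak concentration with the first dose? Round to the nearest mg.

4571 mg

f = (1/2)^(39/13) ≈ 0.125000; accumulation ratio R = 1/(1−f) ≈ 1.14286.
Loading dose to hit Cmax,ss on first dose: D_load = D_maint·R ≈ 4000 × 1.14286 ≈ 4571.44 mg.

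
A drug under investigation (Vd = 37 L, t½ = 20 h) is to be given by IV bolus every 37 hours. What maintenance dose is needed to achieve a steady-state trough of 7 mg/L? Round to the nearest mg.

675 mg

τ/t½ = 37/20 ≈ 1.85, so f = (1/2)^(37/20) ≈ 0.277392.
Cmin,ss = (D/Vd)·f/(1−f), so D = Cmin,ss·Vd·(1−f)/f.
D = 7 × 37 × (1−f)/f ≈ 7 × 37 × 2.60501 ≈ 674.70 mg.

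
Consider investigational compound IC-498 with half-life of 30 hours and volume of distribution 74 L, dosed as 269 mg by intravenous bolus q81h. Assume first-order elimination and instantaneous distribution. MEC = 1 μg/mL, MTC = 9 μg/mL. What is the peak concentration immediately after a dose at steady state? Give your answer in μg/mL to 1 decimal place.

Over one 81-h interval, 81/30 ≈ 2.7 half-lives elapse, leaving f ≈ 0.1539 of each dose.
Accumulation ratio R = 1/(1 − f) ≈ 1/0.8461 ≈ 1.1819.
Each bolus raises the concentration by D/Vd = 269/74 ≈ 3.635 μg/mL.
Steady-state peak Cmax,ss = C₀·R ≈ 3.635 × 1.1819 ≈ 4.296 μg/mL.
Peak 4.3 μg/mL vs MTC 9 μg/mL: below toxic threshold.

4.3 μg/mL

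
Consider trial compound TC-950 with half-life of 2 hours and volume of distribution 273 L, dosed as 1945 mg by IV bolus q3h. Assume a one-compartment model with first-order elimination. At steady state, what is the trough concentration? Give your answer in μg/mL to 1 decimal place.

3.9 μg/mL

Over one 3-h interval, 3/2 ≈ 1.5 half-lives elapse, leaving f ≈ 0.3536 of each dose.
Each bolus raises the concentration by D/Vd = 1945/273 ≈ 7.125 μg/mL.
Steady-state trough Cmin,ss = C₀·f/(1−f) ≈ 7.125 × 0.3536/0.6464 ≈ 3.898 μg/mL.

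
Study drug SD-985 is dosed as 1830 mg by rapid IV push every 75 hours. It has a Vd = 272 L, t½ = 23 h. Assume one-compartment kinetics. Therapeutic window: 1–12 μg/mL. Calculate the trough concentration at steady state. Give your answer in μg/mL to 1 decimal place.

τ/t½ = 75/23 ≈ 3.2609, so fraction remaining f = (1/2)^(75/23) ≈ 0.1043.
Each bolus raises the concentration by D/Vd = 1830/272 ≈ 6.728 μg/mL.
Steady-state trough Cmin,ss = C₀·f/(1−f) ≈ 6.728 × 0.1043/0.8957 ≈ 0.783 μg/mL.
Trough 0.8 μg/mL vs MEC 1 μg/mL: subtherapeutic.

0.8 μg/mL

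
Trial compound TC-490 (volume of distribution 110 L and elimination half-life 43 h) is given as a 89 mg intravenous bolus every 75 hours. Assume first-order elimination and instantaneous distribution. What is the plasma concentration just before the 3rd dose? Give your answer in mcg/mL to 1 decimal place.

f = (1/2)^(τ/t½) = (1/2)^(75/43) ≈ 0.2985.
C₀ = D/Vd = 89/110 ≈ 0.809 mcg/mL.
Before the 3rd dose, 2 doses have been given. Superposition: Cmin = C₀·(f + f²).
≈ 0.809 × (0.2985 + 0.0891) ≈ 0.809 × 0.3876 ≈ 0.314 mcg/mL.

0.3 mcg/mL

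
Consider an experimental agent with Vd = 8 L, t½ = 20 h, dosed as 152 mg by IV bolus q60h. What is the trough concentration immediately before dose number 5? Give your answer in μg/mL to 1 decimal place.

2.7 μg/mL

f = (1/2)^(τ/t½) = (1/2)^(60/20) ≈ 0.1250.
C₀ = D/Vd = 152/8 ≈ 19.000 μg/mL.
Before the 5th dose, 4 doses have been given. Superposition: Cmin = C₀·(f + f² + … + f^4).
≈ 19.000 × (0.1250 + 0.0156 + 0.0020 + 0.0002) ≈ 19.000 × 0.1428 ≈ 2.713 μg/mL.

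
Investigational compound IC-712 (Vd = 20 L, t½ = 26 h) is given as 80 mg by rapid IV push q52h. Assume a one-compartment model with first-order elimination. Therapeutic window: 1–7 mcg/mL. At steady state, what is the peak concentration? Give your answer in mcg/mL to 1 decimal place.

5.3 mcg/mL

The dosing interval is 2 half-lives, so f = 2^(−2) = 0.25.
At steady state, R = 1/(1 − 0.25) = 4/3.
Single-dose peak C₀ = D/Vd = 80/20 = 4 mcg/mL.
Steady-state peak Cmax,ss = C₀·R = 4 × 4/3 ≈ 5.333 mcg/mL.
Peak 5.3 mcg/mL vs MTC 7 mcg/mL: below toxic threshold.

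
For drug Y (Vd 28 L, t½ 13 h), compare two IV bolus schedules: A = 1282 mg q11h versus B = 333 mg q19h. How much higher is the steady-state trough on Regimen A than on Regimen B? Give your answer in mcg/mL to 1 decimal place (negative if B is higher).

Regimen A: f = (1/2)^(11/13) ≈ 0.5563; Cmin,ss = (1282/28)·f/(1−f) ≈ 57.405 mcg/mL.
Regimen B: f = (1/2)^(19/13) ≈ 0.3631; Cmin,ss = (333/28)·f/(1−f) ≈ 6.780 mcg/mL.
Difference ≈ 57.405 − 6.780 ≈ 50.625 mcg/mL.

50.6 mcg/mL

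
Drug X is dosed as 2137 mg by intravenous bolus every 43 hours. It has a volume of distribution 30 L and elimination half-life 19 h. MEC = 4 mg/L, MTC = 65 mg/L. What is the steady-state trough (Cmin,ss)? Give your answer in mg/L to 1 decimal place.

18.7 mg/L

k = ln2/t½ = ln2/19 ≈ 0.036481 h⁻¹; fraction remaining f = e^(−kτ) = e^(−0.036481×43) ≈ 0.2083.
At steady state, accumulation factor R = 1/(1 − e^(−kτ)) ≈ 1.2631.
Each bolus raises the concentration by D/Vd = 2137/30 ≈ 71.233 mg/L.
Cmax,ss = C₀/(1 − f) ≈ 71.233/0.7917 ≈ 89.975 mg/L.
One interval later, Cmin,ss = Cmax,ss·e^(−kτ) ≈ 89.975 × 0.2083 ≈ 18.742 mg/L.
Trough 18.7 mg/L vs MEC 4 mg/L: adequate.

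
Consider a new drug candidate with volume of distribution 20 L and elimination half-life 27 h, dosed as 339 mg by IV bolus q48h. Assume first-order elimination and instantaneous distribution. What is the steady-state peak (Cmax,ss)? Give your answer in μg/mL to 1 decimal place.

23.9 μg/mL

τ/t½ = 48/27 ≈ 1.7778, so fraction remaining f = (1/2)^(48/27) ≈ 0.2916.
At steady state, accumulation factor R = 1/(1 − e^(−kτ)) ≈ 1.4116.
Single-dose peak C₀ = D/Vd = 339/20 ≈ 16.950 μg/mL.
Steady-state peak Cmax,ss = C₀·R ≈ 16.950 × 1.4116 ≈ 23.927 μg/mL.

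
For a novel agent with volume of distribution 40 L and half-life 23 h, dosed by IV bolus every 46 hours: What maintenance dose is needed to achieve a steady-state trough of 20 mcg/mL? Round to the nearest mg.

τ/t½ = 46/23 ≈ 2, so f = (1/2)^(46/23) ≈ 0.250000.
Cmin,ss = (D/Vd)·f/(1−f), so D = Cmin,ss·Vd·(1−f)/f.
D = 20 × 40 × (1−f)/f ≈ 20 × 40 × 3.00000 ≈ 2400.00 mg.

2400 mg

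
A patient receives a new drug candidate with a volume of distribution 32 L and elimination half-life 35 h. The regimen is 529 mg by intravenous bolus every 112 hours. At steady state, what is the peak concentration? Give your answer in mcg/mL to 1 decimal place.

k = ln2/t½ = ln2/35 ≈ 0.019804 h⁻¹; fraction remaining f = e^(−kτ) = e^(−0.019804×112) ≈ 0.1088.
At steady state, accumulation factor R = 1/(1 − e^(−kτ)) ≈ 1.1221.
Single-dose peak C₀ = D/Vd = 529/32 ≈ 16.531 mcg/mL.
Steady-state peak Cmax,ss = C₀·R ≈ 16.531 × 1.1221 ≈ 18.549 mcg/mL.

18.5 mcg/mL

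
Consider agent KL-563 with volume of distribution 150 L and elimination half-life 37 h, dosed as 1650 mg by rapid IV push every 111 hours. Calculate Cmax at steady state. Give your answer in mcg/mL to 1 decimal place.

12.6 mcg/mL

τ = 111 h = 3 half-lives, so f = (1/2)^3 = 0.125.
At steady state, R = 1/(1 − 0.125) = 8/7.
Single-dose peak C₀ = D/Vd = 1650/150 = 11 mcg/mL.
Steady-state peak Cmax,ss = C₀·R = 11 × 8/7 ≈ 12.571 mcg/mL.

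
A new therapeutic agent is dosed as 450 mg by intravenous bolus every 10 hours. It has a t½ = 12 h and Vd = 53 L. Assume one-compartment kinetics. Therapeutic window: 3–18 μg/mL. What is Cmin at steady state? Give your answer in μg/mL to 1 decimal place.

Over one 10-h interval, 10/12 ≈ 0.83333 half-lives elapse, leaving f ≈ 0.5612 of each dose.
At steady state, accumulation factor R = 1/(1 − e^(−kτ)) ≈ 2.2789.
Each bolus raises the concentration by D/Vd = 450/53 ≈ 8.491 μg/mL.
Cmax,ss = C₀/(1 − f) ≈ 8.491/0.4388 ≈ 19.351 μg/mL.
Steady-state trough Cmin,ss = Cmax,ss·f ≈ 19.351 × 0.5612 ≈ 10.860 μg/mL.
Trough 10.9 μg/mL vs MEC 3 μg/mL: adequate.

10.9 μg/mL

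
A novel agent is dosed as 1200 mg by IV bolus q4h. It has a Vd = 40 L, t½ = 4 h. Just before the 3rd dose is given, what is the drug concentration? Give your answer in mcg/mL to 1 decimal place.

f = (1/2)^(τ/t½) = (1/2)^(4/4) ≈ 0.5000.
C₀ = D/Vd = 1200/40 ≈ 30.000 mcg/mL.
Before the 3rd dose, 2 doses have been given. Superposition: Cmin = C₀·(f + f²).
≈ 30.000 × (0.5000 + 0.2500) ≈ 30.000 × 0.7500 ≈ 22.500 mcg/mL.

22.5 mcg/mL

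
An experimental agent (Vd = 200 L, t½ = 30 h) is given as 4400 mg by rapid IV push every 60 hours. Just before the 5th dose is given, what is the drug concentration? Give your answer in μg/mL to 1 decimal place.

7.3 μg/mL

f = (1/2)^(τ/t½) = (1/2)^(60/30) ≈ 0.2500.
C₀ = D/Vd = 4400/200 ≈ 22.000 μg/mL.
Before the 5th dose, 4 doses have been given. Superposition: Cmin = C₀·(f + f² + … + f^4).
≈ 22.000 × (0.2500 + 0.0625 + 0.0156 + 0.0039) ≈ 22.000 × 0.3320 ≈ 7.304 μg/mL.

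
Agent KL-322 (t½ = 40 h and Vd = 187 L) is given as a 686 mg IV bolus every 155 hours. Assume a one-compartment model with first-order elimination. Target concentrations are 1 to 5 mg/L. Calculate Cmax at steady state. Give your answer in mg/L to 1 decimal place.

3.9 mg/L

τ/t½ = 155/40 ≈ 3.875, so fraction remaining f = (1/2)^(155/40) ≈ 0.0682.
At steady state, accumulation factor R = 1/(1 − e^(−kτ)) ≈ 1.0732.
Each bolus raises the concentration by D/Vd = 686/187 ≈ 3.668 mg/L.
Steady-state peak Cmax,ss = C₀·R ≈ 3.668 × 1.0732 ≈ 3.936 mg/L.
Peak 3.9 mg/L vs MTC 5 mg/L: below toxic threshold.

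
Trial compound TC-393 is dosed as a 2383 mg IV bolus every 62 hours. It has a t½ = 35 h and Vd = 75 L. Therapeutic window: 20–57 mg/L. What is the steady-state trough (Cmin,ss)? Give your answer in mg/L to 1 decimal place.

13.2 mg/L

k = ln2/t½ = ln2/35 ≈ 0.019804 h⁻¹; fraction remaining f = e^(−kτ) = e^(−0.019804×62) ≈ 0.2929.
At steady state, accumulation factor R = 1/(1 − e^(−kτ)) ≈ 1.4142.
Each bolus raises the concentration by D/Vd = 2383/75 ≈ 31.773 mg/L.
Cmax,ss = C₀/(1 − f) ≈ 31.773/0.7071 ≈ 44.934 mg/L.
Steady-state trough Cmin,ss = Cmax,ss·f ≈ 44.934 × 0.2929 ≈ 13.161 mg/L.
Trough 13.2 mg/L vs MEC 20 mg/L: subtherapeutic.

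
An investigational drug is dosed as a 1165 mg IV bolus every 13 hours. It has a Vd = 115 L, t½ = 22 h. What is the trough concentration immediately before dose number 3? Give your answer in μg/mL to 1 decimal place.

11.2 μg/mL

f = (1/2)^(τ/t½) = (1/2)^(13/22) ≈ 0.6639.
C₀ = D/Vd = 1165/115 ≈ 10.130 μg/mL.
Before the 3rd dose, 2 doses have been given. Superposition: Cmin = C₀·(f + f²).
≈ 10.130 × (0.6639 + 0.4408) ≈ 10.130 × 1.1047 ≈ 11.191 μg/mL.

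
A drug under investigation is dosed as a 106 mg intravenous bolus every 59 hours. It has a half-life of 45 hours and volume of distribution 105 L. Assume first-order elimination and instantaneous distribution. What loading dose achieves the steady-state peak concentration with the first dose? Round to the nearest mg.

178 mg

f = (1/2)^(59/45) ≈ 0.403010; accumulation ratio R = 1/(1−f) ≈ 1.67507.
Loading dose to hit Cmax,ss on first dose: D_load = D_maint·R ≈ 106 × 1.67507 ≈ 177.56 mg.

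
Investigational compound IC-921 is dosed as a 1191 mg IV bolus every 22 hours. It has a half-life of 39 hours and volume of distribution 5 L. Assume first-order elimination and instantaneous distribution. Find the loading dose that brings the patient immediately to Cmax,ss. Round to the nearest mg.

3680 mg

f = (1/2)^(22/39) ≈ 0.676376; accumulation ratio R = 1/(1−f) ≈ 3.09001.
Loading dose to hit Cmax,ss on first dose: D_load = D_maint·R ≈ 1191 × 3.09001 ≈ 3680.20 mg.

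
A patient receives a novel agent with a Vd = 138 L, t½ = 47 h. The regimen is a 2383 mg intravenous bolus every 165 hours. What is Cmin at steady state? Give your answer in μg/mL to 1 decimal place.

k = ln2/t½ = ln2/47 ≈ 0.014748 h⁻¹; fraction remaining f = e^(−kτ) = e^(−0.014748×165) ≈ 0.0877.
Each bolus raises the concentration by D/Vd = 2383/138 ≈ 17.268 μg/mL.
Steady-state trough Cmin,ss = C₀·f/(1−f) ≈ 17.268 × 0.0877/0.9123 ≈ 1.660 μg/mL.

1.7 μg/mL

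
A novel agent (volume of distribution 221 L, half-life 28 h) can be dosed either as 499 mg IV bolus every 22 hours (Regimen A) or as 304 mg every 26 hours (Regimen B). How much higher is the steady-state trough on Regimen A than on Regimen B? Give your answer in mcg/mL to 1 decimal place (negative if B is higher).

Regimen A: f = (1/2)^(22/28) ≈ 0.5801; Cmin,ss = (499/221)·f/(1−f) ≈ 3.119 mcg/mL.
Regimen B: f = (1/2)^(26/28) ≈ 0.5254; Cmin,ss = (304/221)·f/(1−f) ≈ 1.523 mcg/mL.
Difference ≈ 3.119 − 1.523 ≈ 1.596 mcg/mL.

1.6 mcg/mL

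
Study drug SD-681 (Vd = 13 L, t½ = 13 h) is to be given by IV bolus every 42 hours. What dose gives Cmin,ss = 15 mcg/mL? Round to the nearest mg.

τ/t½ = 42/13 ≈ 3.2308, so f = (1/2)^(42/13) ≈ 0.106523.
Cmin,ss = (D/Vd)·f/(1−f), so D = Cmin,ss·Vd·(1−f)/f.
D = 15 × 13 × (1−f)/f ≈ 15 × 13 × 8.38764 ≈ 1635.59 mg.

1636 mg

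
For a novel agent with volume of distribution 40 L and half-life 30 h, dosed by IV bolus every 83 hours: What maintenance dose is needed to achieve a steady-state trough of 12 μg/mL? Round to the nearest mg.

2787 mg

τ/t½ = 83/30 ≈ 2.7667, so f = (1/2)^(83/30) ≈ 0.146943.
Cmin,ss = (D/Vd)·f/(1−f), so D = Cmin,ss·Vd·(1−f)/f.
D = 12 × 40 × (1−f)/f ≈ 12 × 40 × 5.80536 ≈ 2786.57 mg.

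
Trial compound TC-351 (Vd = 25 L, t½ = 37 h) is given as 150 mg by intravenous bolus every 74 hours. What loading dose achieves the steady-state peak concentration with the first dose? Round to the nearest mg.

f = (1/2)^(74/37) ≈ 0.250000; accumulation ratio R = 1/(1−f) ≈ 1.33333.
Loading dose to hit Cmax,ss on first dose: D_load = D_maint·R ≈ 150 × 1.33333 ≈ 200.00 mg.

200 mg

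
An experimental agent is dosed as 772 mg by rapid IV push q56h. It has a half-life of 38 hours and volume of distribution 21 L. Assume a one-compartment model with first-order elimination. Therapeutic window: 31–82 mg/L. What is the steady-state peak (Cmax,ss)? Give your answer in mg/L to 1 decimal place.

57.4 mg/L

k = ln2/t½ = ln2/38 ≈ 0.018241 h⁻¹; fraction remaining f = e^(−kτ) = e^(−0.018241×56) ≈ 0.3601.
Accumulation ratio R = 1/(1 − f) ≈ 1/0.6399 ≈ 1.5627.
Single-dose peak C₀ = D/Vd = 772/21 ≈ 36.762 mg/L.
Steady-state peak Cmax,ss = C₀·R ≈ 36.762 × 1.5627 ≈ 57.448 mg/L.
Peak 57.4 mg/L vs MTC 82 mg/L: below toxic threshold.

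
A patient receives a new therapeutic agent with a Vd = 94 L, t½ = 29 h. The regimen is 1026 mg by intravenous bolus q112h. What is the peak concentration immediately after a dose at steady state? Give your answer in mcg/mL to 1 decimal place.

11.7 mcg/mL

τ/t½ = 112/29 ≈ 3.8621, so fraction remaining f = (1/2)^(112/29) ≈ 0.0688.
Accumulation ratio R = 1/(1 − f) ≈ 1/0.9312 ≈ 1.0739.
Each bolus raises the concentration by D/Vd = 1026/94 ≈ 10.915 mcg/mL.
Steady-state peak Cmax,ss = C₀·R ≈ 10.915 × 1.0739 ≈ 11.722 mcg/mL.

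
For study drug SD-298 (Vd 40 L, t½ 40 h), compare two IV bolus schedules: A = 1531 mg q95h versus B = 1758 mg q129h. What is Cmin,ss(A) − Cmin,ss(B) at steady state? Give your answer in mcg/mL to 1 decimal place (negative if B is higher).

3.9 mcg/mL

Regimen A: f = (1/2)^(95/40) ≈ 0.1928; Cmin,ss = (1531/40)·f/(1−f) ≈ 9.142 mcg/mL.
Regimen B: f = (1/2)^(129/40) ≈ 0.1069; Cmin,ss = (1758/40)·f/(1−f) ≈ 5.261 mcg/mL.
Difference ≈ 9.142 − 5.261 ≈ 3.881 mcg/mL.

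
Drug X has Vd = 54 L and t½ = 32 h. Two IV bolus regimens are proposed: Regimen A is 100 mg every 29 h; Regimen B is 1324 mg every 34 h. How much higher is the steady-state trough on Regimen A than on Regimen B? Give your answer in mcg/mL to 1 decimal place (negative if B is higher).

Regimen A: f = (1/2)^(29/32) ≈ 0.5336; Cmin,ss = (100/54)·f/(1−f) ≈ 2.119 mcg/mL.
Regimen B: f = (1/2)^(34/32) ≈ 0.4788; Cmin,ss = (1324/54)·f/(1−f) ≈ 22.524 mcg/mL.
Difference ≈ 2.119 − 22.524 ≈ -20.405 mcg/mL.

-20.4 mcg/mL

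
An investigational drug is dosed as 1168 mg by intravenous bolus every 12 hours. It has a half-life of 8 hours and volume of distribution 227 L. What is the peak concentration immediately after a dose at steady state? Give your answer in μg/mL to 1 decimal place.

Over one 12-h interval, 12/8 ≈ 1.5 half-lives elapse, leaving f ≈ 0.3536 of each dose.
Accumulation ratio R = 1/(1 − f) ≈ 1/0.6464 ≈ 1.5470.
Each bolus raises the concentration by D/Vd = 1168/227 ≈ 5.145 μg/mL.
Cmax,ss = C₀/(1 − f) ≈ 5.145/0.6464 ≈ 7.959 μg/mL.

8.0 μg/mL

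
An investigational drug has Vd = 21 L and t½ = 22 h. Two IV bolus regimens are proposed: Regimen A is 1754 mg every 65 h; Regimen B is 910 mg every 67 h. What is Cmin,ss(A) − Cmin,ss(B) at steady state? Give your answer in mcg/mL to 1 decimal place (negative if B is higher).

6.4 mcg/mL

Regimen A: f = (1/2)^(65/22) ≈ 0.1290; Cmin,ss = (1754/21)·f/(1−f) ≈ 12.370 mcg/mL.
Regimen B: f = (1/2)^(67/22) ≈ 0.1211; Cmin,ss = (910/21)·f/(1−f) ≈ 5.971 mcg/mL.
Difference ≈ 12.370 − 5.971 ≈ 6.399 mcg/mL.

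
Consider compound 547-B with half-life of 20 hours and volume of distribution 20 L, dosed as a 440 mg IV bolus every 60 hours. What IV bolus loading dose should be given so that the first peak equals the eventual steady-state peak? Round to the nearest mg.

f = (1/2)^(60/20) ≈ 0.125000; accumulation ratio R = 1/(1−f) ≈ 1.14286.
Loading dose to hit Cmax,ss on first dose: D_load = D_maint·R ≈ 440 × 1.14286 ≈ 502.86 mg.

503 mg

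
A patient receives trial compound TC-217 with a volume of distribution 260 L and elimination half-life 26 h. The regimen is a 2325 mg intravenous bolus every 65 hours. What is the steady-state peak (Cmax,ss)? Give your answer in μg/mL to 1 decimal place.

Over one 65-h interval, 65/26 ≈ 2.5 half-lives elapse, leaving f ≈ 0.1768 of each dose.
At steady state, accumulation factor R = 1/(1 − e^(−kτ)) ≈ 1.2148.
Single-dose peak C₀ = D/Vd = 2325/260 ≈ 8.942 μg/mL.
Cmax,ss = C₀/(1 − f) ≈ 8.942/0.8232 ≈ 10.862 μg/mL.

10.9 μg/mL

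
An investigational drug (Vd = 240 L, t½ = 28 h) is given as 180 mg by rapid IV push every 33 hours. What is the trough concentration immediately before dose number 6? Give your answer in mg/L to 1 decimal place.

f = (1/2)^(τ/t½) = (1/2)^(33/28) ≈ 0.4418.
C₀ = D/Vd = 180/240 ≈ 0.750 mg/L.
Before the 6th dose, 5 doses have been given. Superposition: Cmin = C₀·(f + f² + … + f^5).
≈ 0.750 × (0.4418 + 0.1952 + 0.0862 + 0.0381 + 0.0168) ≈ 0.750 × 0.7781 ≈ 0.584 mg/L.

0.6 mg/L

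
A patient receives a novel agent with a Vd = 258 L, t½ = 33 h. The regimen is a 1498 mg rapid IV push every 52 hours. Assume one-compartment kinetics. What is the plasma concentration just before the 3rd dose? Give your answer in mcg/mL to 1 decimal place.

f = (1/2)^(τ/t½) = (1/2)^(52/33) ≈ 0.3355.
C₀ = D/Vd = 1498/258 ≈ 5.806 mcg/mL.
Before the 3rd dose, 2 doses have been given. Superposition: Cmin = C₀·(f + f²).
≈ 5.806 × (0.3355 + 0.1126) ≈ 5.806 × 0.4481 ≈ 2.602 mcg/mL.

2.6 mcg/mL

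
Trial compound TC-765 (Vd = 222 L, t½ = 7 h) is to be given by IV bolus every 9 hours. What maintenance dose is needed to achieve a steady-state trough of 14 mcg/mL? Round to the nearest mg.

4469 mg

τ/t½ = 9/7 ≈ 1.2857, so f = (1/2)^(9/7) ≈ 0.410168.
Cmin,ss = (D/Vd)·f/(1−f), so D = Cmin,ss·Vd·(1−f)/f.
D = 14 × 222 × (1−f)/f ≈ 14 × 222 × 1.43803 ≈ 4469.40 mg.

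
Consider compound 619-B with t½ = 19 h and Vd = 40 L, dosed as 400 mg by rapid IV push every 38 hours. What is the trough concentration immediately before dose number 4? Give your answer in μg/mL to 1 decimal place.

3.3 μg/mL

f = (1/2)^(τ/t½) = (1/2)^(38/19) ≈ 0.2500.
C₀ = D/Vd = 400/40 ≈ 10.000 μg/mL.
Before the 4th dose, 3 doses have been given. Superposition: Cmin = C₀·(f + f² + … + f^3).
≈ 10.000 × (0.2500 + 0.0625 + 0.0156) ≈ 10.000 × 0.3281 ≈ 3.281 μg/mL.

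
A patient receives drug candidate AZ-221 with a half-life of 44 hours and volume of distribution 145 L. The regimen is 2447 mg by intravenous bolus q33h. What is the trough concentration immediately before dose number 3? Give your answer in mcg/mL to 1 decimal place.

16.0 mcg/mL

f = (1/2)^(τ/t½) = (1/2)^(33/44) ≈ 0.5946.
C₀ = D/Vd = 2447/145 ≈ 16.876 mcg/mL.
Before the 3rd dose, 2 doses have been given. Superposition: Cmin = C₀·(f + f²).
≈ 16.876 × (0.5946 + 0.3535) ≈ 16.876 × 0.9481 ≈ 16.000 mcg/mL.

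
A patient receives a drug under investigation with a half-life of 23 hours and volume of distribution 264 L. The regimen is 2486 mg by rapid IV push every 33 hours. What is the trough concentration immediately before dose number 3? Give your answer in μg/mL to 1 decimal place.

f = (1/2)^(τ/t½) = (1/2)^(33/23) ≈ 0.3699.
C₀ = D/Vd = 2486/264 ≈ 9.417 μg/mL.
Before the 3rd dose, 2 doses have been given. Superposition: Cmin = C₀·(f + f²).
≈ 9.417 × (0.3699 + 0.1368) ≈ 9.417 × 0.5067 ≈ 4.772 μg/mL.

4.8 μg/mL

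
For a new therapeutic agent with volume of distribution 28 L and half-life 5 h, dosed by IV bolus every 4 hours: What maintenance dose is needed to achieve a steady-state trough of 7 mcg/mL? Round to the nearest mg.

145 mg

τ/t½ = 4/5 ≈ 0.8, so f = (1/2)^(4/5) ≈ 0.574349.
Cmin,ss = (D/Vd)·f/(1−f), so D = Cmin,ss·Vd·(1−f)/f.
D = 7 × 28 × (1−f)/f ≈ 7 × 28 × 0.74110 ≈ 145.26 mg.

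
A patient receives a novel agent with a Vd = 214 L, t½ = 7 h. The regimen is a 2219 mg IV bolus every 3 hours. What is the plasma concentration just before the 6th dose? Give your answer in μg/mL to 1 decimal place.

23.2 μg/mL

f = (1/2)^(τ/t½) = (1/2)^(3/7) ≈ 0.7430.
C₀ = D/Vd = 2219/214 ≈ 10.369 μg/mL.
Before the 6th dose, 5 doses have been given. Superposition: Cmin = C₀·(f + f² + … + f^5).
≈ 10.369 × (0.7430 + 0.5520 + 0.4102 + 0.3048 + 0.2264) ≈ 10.369 × 2.2364 ≈ 23.189 μg/mL.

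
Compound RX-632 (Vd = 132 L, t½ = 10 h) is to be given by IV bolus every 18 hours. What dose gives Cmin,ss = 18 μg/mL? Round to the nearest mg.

τ/t½ = 18/10 ≈ 1.8, so f = (1/2)^(18/10) ≈ 0.287175.
Cmin,ss = (D/Vd)·f/(1−f), so D = Cmin,ss·Vd·(1−f)/f.
D = 18 × 132 × (1−f)/f ≈ 18 × 132 × 2.48220 ≈ 5897.71 mg.

5898 mg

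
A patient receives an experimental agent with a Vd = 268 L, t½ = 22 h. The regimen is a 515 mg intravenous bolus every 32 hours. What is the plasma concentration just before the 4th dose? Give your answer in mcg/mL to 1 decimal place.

1.1 mcg/mL

f = (1/2)^(τ/t½) = (1/2)^(32/22) ≈ 0.3649.
C₀ = D/Vd = 515/268 ≈ 1.922 mcg/mL.
Before the 4th dose, 3 doses have been given. Superposition: Cmin = C₀·(f + f² + … + f^3).
≈ 1.922 × (0.3649 + 0.1332 + 0.0486) ≈ 1.922 × 0.5467 ≈ 1.051 mcg/mL.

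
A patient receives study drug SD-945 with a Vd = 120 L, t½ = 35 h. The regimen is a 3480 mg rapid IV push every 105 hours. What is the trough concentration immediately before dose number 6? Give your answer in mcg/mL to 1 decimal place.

4.1 mcg/mL

f = (1/2)^(τ/t½) = (1/2)^(105/35) ≈ 0.1250.
C₀ = D/Vd = 3480/120 ≈ 29.000 mcg/mL.
Before the 6th dose, 5 doses have been given. Superposition: Cmin = C₀·(f + f² + … + f^5).
≈ 29.000 × (0.1250 + 0.0156 + 0.0020 + 0.0002 + 0.0000) ≈ 29.000 × 0.1428 ≈ 4.141 mcg/mL.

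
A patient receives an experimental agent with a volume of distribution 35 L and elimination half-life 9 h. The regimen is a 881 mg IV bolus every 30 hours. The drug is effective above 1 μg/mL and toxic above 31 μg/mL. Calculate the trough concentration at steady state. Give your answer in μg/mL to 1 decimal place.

Over one 30-h interval, 30/9 ≈ 3.3333 half-lives elapse, leaving f ≈ 0.0992 of each dose.
At steady state, accumulation factor R = 1/(1 − e^(−kτ)) ≈ 1.1101.
Single-dose peak C₀ = D/Vd = 881/35 ≈ 25.171 μg/mL.
Cmax,ss = C₀/(1 − f) ≈ 25.171/0.9008 ≈ 27.943 μg/mL.
One interval later, Cmin,ss = Cmax,ss·e^(−kτ) ≈ 27.943 × 0.0992 ≈ 2.772 μg/mL.
Trough 2.8 μg/mL vs MEC 1 μg/mL: adequate.

2.8 μg/mL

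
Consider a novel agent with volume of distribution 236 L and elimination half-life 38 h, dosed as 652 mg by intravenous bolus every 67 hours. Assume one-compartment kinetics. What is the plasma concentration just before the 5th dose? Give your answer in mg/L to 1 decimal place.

1.1 mg/L

f = (1/2)^(τ/t½) = (1/2)^(67/38) ≈ 0.2946.
C₀ = D/Vd = 652/236 ≈ 2.763 mg/L.
Before the 5th dose, 4 doses have been given. Superposition: Cmin = C₀·(f + f² + … + f^4).
≈ 2.763 × (0.2946 + 0.0868 + 0.0256 + 0.0075) ≈ 2.763 × 0.4145 ≈ 1.145 mg/L.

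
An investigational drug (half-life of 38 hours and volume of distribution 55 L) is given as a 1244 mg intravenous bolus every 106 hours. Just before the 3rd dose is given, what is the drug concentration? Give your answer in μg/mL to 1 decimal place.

f = (1/2)^(τ/t½) = (1/2)^(106/38) ≈ 0.1446.
C₀ = D/Vd = 1244/55 ≈ 22.618 μg/mL.
Before the 3rd dose, 2 doses have been given. Superposition: Cmin = C₀·(f + f²).
≈ 22.618 × (0.1446 + 0.0209) ≈ 22.618 × 0.1655 ≈ 3.743 μg/mL.

3.7 μg/mL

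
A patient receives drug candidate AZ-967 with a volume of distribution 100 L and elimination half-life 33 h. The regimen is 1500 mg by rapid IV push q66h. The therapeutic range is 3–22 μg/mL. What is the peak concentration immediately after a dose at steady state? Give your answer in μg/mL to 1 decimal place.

τ = 66 h = 2 half-lives, so f = (1/2)^2 = 0.25.
At steady state, R = 1/(1 − 0.25) = 4/3.
Single-dose peak C₀ = D/Vd = 1500/100 = 15 μg/mL.
Steady-state peak Cmax,ss = C₀·R = 15 × 4/3 ≈ 20.000 μg/mL.
Peak 20.0 μg/mL vs MTC 22 μg/mL: below toxic threshold.

20.0 μg/mL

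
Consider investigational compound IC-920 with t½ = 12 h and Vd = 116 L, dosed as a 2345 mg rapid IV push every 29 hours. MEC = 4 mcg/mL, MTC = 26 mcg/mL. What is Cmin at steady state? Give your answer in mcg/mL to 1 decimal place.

τ/t½ = 29/12 ≈ 2.4167, so fraction remaining f = (1/2)^(29/12) ≈ 0.1873.
Accumulation ratio R = 1/(1 − f) ≈ 1/0.8127 ≈ 1.2305.
Each bolus raises the concentration by D/Vd = 2345/116 ≈ 20.216 mcg/mL.
Steady-state peak Cmax,ss = C₀·R ≈ 20.216 × 1.2305 ≈ 24.876 mcg/mL.
One interval later, Cmin,ss = Cmax,ss·e^(−kτ) ≈ 24.876 × 0.1873 ≈ 4.659 mcg/mL.
Trough 4.7 mcg/mL vs MEC 4 mcg/mL: adequate.

4.7 mcg/mL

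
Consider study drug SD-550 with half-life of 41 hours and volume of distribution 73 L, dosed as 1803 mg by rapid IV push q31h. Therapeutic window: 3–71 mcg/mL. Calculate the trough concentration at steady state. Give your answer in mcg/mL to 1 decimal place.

35.9 mcg/mL

τ/t½ = 31/41 ≈ 0.7561, so fraction remaining f = (1/2)^(31/41) ≈ 0.5921.
At steady state, accumulation factor R = 1/(1 − e^(−kτ)) ≈ 2.4516.
Each bolus raises the concentration by D/Vd = 1803/73 ≈ 24.699 mcg/mL.
Cmax,ss = C₀/(1 − f) ≈ 24.699/0.4079 ≈ 60.552 mcg/mL.
Steady-state trough Cmin,ss = Cmax,ss·f ≈ 60.552 × 0.5921 ≈ 35.853 mcg/mL.
Trough 35.9 mcg/mL vs MEC 3 mcg/mL: adequate.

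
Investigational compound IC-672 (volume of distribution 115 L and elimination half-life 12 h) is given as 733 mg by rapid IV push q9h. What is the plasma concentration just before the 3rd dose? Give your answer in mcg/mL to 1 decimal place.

f = (1/2)^(τ/t½) = (1/2)^(9/12) ≈ 0.5946.
C₀ = D/Vd = 733/115 ≈ 6.374 mcg/mL.
Before the 3rd dose, 2 doses have been given. Superposition: Cmin = C₀·(f + f²).
≈ 6.374 × (0.5946 + 0.3535) ≈ 6.374 × 0.9481 ≈ 6.043 mcg/mL.

6.0 mcg/mL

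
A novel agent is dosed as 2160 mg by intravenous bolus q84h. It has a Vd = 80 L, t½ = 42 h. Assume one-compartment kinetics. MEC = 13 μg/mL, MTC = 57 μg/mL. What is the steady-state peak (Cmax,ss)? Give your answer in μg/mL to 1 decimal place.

τ = 84 h = 2 half-lives, so f = (1/2)^2 = 0.25.
Accumulation ratio R = 1/(1 − f) = 1/0.75 = 4/3.
Single-dose peak C₀ = D/Vd = 2160/80 = 27 μg/mL.
Steady-state peak Cmax,ss = C₀·R = 27 × 4/3 ≈ 36.000 μg/mL.
Peak 36.0 μg/mL vs MTC 57 μg/mL: below toxic threshold.

36.0 μg/mL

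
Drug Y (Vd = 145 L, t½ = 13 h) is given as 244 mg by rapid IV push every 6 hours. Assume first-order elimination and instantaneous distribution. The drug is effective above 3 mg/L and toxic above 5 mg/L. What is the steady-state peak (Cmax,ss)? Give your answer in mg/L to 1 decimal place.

Over one 6-h interval, 6/13 ≈ 0.46154 half-lives elapse, leaving f ≈ 0.7262 of each dose.
Accumulation ratio R = 1/(1 − f) ≈ 1/0.2738 ≈ 3.6523.
Single-dose peak C₀ = D/Vd = 244/145 ≈ 1.683 mg/L.
Cmax,ss = C₀/(1 − f) ≈ 1.683/0.2738 ≈ 6.147 mg/L.
Peak 6.1 mg/L vs MTC 5 mg/L: exceeds toxic threshold.

6.1 mg/L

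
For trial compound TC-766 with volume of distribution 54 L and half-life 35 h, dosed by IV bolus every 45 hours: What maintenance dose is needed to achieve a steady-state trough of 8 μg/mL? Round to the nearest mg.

621 mg

τ/t½ = 45/35 ≈ 1.2857, so f = (1/2)^(45/35) ≈ 0.410168.
Cmin,ss = (D/Vd)·f/(1−f), so D = Cmin,ss·Vd·(1−f)/f.
D = 8 × 54 × (1−f)/f ≈ 8 × 54 × 1.43803 ≈ 621.23 mg.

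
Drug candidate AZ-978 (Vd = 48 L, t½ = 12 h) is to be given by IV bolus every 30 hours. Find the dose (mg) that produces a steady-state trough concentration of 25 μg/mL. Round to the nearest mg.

5588 mg

τ/t½ = 30/12 ≈ 2.5, so f = (1/2)^(30/12) ≈ 0.176777.
Cmin,ss = (D/Vd)·f/(1−f), so D = Cmin,ss·Vd·(1−f)/f.
D = 25 × 48 × (1−f)/f ≈ 25 × 48 × 4.65684 ≈ 5588.21 mg.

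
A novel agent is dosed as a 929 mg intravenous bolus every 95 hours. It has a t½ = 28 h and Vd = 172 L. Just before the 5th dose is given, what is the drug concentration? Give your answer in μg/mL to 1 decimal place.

0.6 μg/mL

f = (1/2)^(τ/t½) = (1/2)^(95/28) ≈ 0.0952.
C₀ = D/Vd = 929/172 ≈ 5.401 μg/mL.
Before the 5th dose, 4 doses have been given. Superposition: Cmin = C₀·(f + f² + … + f^4).
≈ 5.401 × (0.0952 + 0.0091 + 0.0009 + 0.0001) ≈ 5.401 × 0.1053 ≈ 0.569 μg/mL.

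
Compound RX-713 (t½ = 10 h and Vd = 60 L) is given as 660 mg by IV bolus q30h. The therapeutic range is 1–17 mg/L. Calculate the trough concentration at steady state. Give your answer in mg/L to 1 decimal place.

1.6 mg/L

The dosing interval is 3 half-lives, so f = 2^(−3) = 0.125.
At steady state, R = 1/(1 − 0.125) = 8/7.
Single-dose peak C₀ = D/Vd = 660/60 = 11 mg/L.
Steady-state peak Cmax,ss = C₀·R = 11 × 8/7 ≈ 12.571 mg/L.
Steady-state trough Cmin,ss = Cmax,ss·f ≈ 12.571 × 0.125 ≈ 1.571 mg/L.
Trough 1.6 mg/L vs MEC 1 mg/L: adequate.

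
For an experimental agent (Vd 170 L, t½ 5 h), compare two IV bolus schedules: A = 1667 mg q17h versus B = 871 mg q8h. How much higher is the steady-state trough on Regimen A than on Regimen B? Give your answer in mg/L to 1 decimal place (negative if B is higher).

-1.5 mg/L

Regimen A: f = (1/2)^(17/5) ≈ 0.0947; Cmin,ss = (1667/170)·f/(1−f) ≈ 1.026 mg/L.
Regimen B: f = (1/2)^(8/5) ≈ 0.3299; Cmin,ss = (871/170)·f/(1−f) ≈ 2.522 mg/L.
Difference ≈ 1.026 − 2.522 ≈ -1.496 mg/L.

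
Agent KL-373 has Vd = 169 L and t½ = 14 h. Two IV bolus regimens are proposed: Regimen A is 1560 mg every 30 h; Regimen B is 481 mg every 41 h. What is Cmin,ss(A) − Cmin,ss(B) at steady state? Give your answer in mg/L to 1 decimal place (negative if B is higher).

2.3 mg/L

Regimen A: f = (1/2)^(30/14) ≈ 0.2264; Cmin,ss = (1560/169)·f/(1−f) ≈ 2.701 mg/L.
Regimen B: f = (1/2)^(41/14) ≈ 0.1313; Cmin,ss = (481/169)·f/(1−f) ≈ 0.430 mg/L.
Difference ≈ 2.701 − 0.430 ≈ 2.271 mg/L.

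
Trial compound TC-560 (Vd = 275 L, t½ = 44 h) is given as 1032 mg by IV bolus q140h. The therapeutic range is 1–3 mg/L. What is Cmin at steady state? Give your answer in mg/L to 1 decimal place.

0.5 mg/L

Over one 140-h interval, 140/44 ≈ 3.1818 half-lives elapse, leaving f ≈ 0.1102 of each dose.
Accumulation ratio R = 1/(1 − f) ≈ 1/0.8898 ≈ 1.1238.
Each bolus raises the concentration by D/Vd = 1032/275 ≈ 3.753 mg/L.
Steady-state peak Cmax,ss = C₀·R ≈ 3.753 × 1.1238 ≈ 4.218 mg/L.
Steady-state trough Cmin,ss = Cmax,ss·f ≈ 4.218 × 0.1102 ≈ 0.465 mg/L.
Trough 0.5 mg/L vs MEC 1 mg/L: subtherapeutic.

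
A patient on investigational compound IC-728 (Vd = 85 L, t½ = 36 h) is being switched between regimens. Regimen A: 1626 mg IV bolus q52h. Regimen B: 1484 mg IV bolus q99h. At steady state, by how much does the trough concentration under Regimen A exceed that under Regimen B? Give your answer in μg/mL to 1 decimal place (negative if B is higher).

Regimen A: f = (1/2)^(52/36) ≈ 0.3674; Cmin,ss = (1626/85)·f/(1−f) ≈ 11.110 μg/mL.
Regimen B: f = (1/2)^(99/36) ≈ 0.1487; Cmin,ss = (1484/85)·f/(1−f) ≈ 3.050 μg/mL.
Difference ≈ 11.110 − 3.050 ≈ 8.060 μg/mL.

8.1 μg/mL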